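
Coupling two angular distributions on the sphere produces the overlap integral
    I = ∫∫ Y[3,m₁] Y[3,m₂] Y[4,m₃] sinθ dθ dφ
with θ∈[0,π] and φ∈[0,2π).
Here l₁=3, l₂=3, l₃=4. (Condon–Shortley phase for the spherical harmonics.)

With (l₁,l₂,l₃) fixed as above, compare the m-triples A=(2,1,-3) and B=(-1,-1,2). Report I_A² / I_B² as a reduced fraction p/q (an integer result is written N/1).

7/20

Shared (l₁,l₂,l₃)=(3,3,4): N and (l;000)² cancel in I_A²/I_B².
A: Δ = 2!·4!·4!/11! = 1/34650; Racah Σ t=0..1: t=0:+1/288 t=1:−1/144 = -1/288; ⇒ 3j(3 3 4; 2 1 -3)² = 1/99, sgn +1
B: Δ = 2!·4!·4!/11! = 1/34650; Racah Σ t=0..2: t=0:+1/192 t=1:−1/36 t=2:+1/192 = -5/288; ⇒ 3j(3 3 4; -1 -1 2)² = 20/693, sgn -1
I_A²/I_B² = (1/99)/(20/693) = 7/20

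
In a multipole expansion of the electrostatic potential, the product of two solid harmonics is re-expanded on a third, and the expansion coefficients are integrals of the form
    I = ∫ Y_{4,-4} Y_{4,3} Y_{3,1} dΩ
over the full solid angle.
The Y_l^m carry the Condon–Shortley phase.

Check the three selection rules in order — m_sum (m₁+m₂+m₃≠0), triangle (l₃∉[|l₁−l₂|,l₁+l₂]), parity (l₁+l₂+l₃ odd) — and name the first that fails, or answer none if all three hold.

Σmᵢ = 0  ✓
l₃∈[|l₁−l₂|,l₁+l₂]=[0,8], have l₃=3  ✓
Σlᵢ = 11 ⇒ odd  ✗

parity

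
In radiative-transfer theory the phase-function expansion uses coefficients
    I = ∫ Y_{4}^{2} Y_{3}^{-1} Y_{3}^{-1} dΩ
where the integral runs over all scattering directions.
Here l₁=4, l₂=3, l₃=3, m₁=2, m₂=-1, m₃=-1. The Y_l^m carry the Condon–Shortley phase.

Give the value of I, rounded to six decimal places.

m-sum 0 ✓  L=10 even ✓  1≤3≤7 ✓
Π(2lᵢ+1) = 9×7×7 = 441
triangle coeff Δ(4,3,3) = 1/34650
Σ_t [1,3]: t=1:−1/72 t=2:+1/16 t=3:−1/72 = 5/144
(3j)²=2/77 [(4 3 3; 0 0 0)], sign=-1
Σ_t [0,2]: t=0:+1/192 t=1:−1/36 t=2:+1/192 = -5/288
(3j)²=20/693 [(4 3 3; 2 -1 -1)], sign=-1
⇒ 4πI² = 40/121
I = (+1)√(40/121/(4π)) = 0.16219310

0.162193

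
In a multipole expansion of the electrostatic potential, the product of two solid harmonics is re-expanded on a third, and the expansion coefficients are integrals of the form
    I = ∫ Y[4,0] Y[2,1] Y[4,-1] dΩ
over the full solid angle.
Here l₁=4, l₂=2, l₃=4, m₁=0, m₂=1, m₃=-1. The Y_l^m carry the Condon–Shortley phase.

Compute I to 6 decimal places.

m-sum 0 ✓  L=10 even ✓  2≤4≤6 ✓
Π(2lᵢ+1) = 9×5×9 = 405
triangle coeff Δ(4,2,4) = 1/13860
Σ_t [0,2]: t=0:+1/192 t=1:−1/36 t=2:+1/192 = -5/288
(3j)²=20/693 [(4 2 4; 0 0 0)], sign=-1
Σ_t [1,2]: t=1:−1/72 t=2:+1/96 = -1/288
(3j)²=1/462 [(4 2 4; 0 1 -1)], sign=+1
⇒ 4πI² = 150/5929
I = (-1)√(150/5929/(4π)) = -0.04486937

-0.044869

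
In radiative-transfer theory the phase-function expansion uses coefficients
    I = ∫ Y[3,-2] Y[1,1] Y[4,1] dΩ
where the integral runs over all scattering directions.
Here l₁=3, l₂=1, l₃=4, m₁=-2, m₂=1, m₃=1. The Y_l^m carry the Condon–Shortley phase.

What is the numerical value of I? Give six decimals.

Checks pass: Σm=0; 8 even; l₃=4∈[2,4].
(2·3+1)(2·1+1)(2·4+1) = 189
Δ: 0! 6! 2! / 9! → 1/252
sum: t=0:+1/36 = 1/36
3j²(3 1 4; 0 0 0) = Δ·Π!·Σ² = 4/63  (sign +1)
sum: t=0:+1/240 = 1/240
3j²(3 1 4; -2 1 1) = Δ·Π!·Σ² = 1/84  (sign -1)
combine: 4πI² = 189·4/63·1/84 = 1/7
take √, sign -1: I = -0.10662181

-0.106622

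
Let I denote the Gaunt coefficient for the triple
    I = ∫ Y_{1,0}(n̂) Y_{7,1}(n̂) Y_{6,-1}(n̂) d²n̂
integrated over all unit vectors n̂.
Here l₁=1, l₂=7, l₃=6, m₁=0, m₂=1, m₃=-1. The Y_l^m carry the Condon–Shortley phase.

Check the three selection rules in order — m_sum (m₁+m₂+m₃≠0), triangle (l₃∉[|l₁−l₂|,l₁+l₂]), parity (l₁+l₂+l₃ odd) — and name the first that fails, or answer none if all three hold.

none

Σmᵢ = 0  ✓
l₃∈[|l₁−l₂|,l₁+l₂]=[6,8], have l₃=6  ✓
Σlᵢ = 14 ⇒ even  ✓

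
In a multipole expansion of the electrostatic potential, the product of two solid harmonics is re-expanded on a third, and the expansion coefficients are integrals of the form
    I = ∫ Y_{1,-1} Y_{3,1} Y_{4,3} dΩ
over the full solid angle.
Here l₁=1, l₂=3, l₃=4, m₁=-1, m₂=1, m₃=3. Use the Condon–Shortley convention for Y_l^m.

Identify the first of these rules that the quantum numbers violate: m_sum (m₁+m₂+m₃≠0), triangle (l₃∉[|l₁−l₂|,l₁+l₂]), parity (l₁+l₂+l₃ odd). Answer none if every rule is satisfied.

azimuthal sum: -1 + 1 + 3 = 3  ✗
2 ≤ 4 ≤ 4 (triangle on l)
L = 1 + 3 + 4 = 8 (even)

m_sum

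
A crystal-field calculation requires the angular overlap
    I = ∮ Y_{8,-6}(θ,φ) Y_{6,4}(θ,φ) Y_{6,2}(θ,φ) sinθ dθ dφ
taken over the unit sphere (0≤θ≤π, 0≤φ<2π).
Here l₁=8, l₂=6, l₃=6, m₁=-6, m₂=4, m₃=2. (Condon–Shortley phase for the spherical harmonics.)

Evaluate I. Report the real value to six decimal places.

-0.061896

Checks pass: Σm=0; 20 even; l₃=6∈[2,14].
(2·8+1)(2·6+1)(2·6+1) = 2873
Δ: 8! 8! 4! / 21! → 1/1309458150
sum: t=2:+1/49766400 t=3:−1/3110400 t=4:+1/1327104 t=5:−1/3110400 t=6:+1/49766400 = 1/6635520
3j²(8 6 6; 0 0 0) = Δ·Π!·Σ² = 350/46189  (sign +1)
sum: t=6:+1/1393459200 t=7:−1/152409600 t=8:+1/232243200 = -1/650280960
3j²(8 6 6; -6 4 2) = Δ·Π!·Σ² = 5/2261  (sign -1)
combine: 4πI² = 2873·350/46189·5/2261 = 3250/67507
take √, sign -1: I = -0.06189597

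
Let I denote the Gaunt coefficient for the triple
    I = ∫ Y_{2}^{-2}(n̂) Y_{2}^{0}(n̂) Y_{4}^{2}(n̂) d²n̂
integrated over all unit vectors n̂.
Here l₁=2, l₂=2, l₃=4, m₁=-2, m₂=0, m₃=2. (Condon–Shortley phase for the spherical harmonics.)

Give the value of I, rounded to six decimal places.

0.156078

Checks pass: Σm=0; 8 even; l₃=4∈[0,4].
(2·2+1)(2·2+1)(2·4+1) = 225
Δ: 0! 4! 4! / 9! → 1/630
sum: t=0:+1/16 = 1/16
3j²(2 2 4; 0 0 0) = Δ·Π!·Σ² = 2/35  (sign +1)
sum: t=0:+1/96 = 1/96
3j²(2 2 4; -2 0 2) = Δ·Π!·Σ² = 1/42  (sign +1)
combine: 4πI² = 225·2/35·1/42 = 15/49
take √, sign +1: I = 0.15607835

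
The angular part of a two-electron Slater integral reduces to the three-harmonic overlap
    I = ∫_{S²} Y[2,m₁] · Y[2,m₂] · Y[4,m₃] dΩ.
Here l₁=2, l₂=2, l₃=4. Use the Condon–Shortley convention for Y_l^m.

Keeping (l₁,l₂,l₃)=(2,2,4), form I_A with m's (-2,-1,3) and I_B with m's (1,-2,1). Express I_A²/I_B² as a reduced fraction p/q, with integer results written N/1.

7/1

Shared (l₁,l₂,l₃)=(2,2,4): N and (l;000)² cancel in I_A²/I_B².
A: Δ = 0!·4!·4!/9! = 1/630; Racah Σ t=0..0: t=0:+1/144 = 1/144; ⇒ 3j(2 2 4; -2 -1 3)² = 1/18, sgn -1
B: Δ = 0!·4!·4!/9! = 1/630; Racah Σ t=0..0: t=0:+1/144 = 1/144; ⇒ 3j(2 2 4; 1 -2 1)² = 1/126, sgn -1
I_A²/I_B² = (1/18)/(1/126) = 7/1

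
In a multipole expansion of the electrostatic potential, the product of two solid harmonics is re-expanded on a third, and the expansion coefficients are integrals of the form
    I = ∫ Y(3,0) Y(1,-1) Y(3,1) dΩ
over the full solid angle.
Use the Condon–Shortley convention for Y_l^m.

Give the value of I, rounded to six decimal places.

Σlᵢ=7 odd — θ-integrand is odd under cosθ→−cosθ; I=0

0.000000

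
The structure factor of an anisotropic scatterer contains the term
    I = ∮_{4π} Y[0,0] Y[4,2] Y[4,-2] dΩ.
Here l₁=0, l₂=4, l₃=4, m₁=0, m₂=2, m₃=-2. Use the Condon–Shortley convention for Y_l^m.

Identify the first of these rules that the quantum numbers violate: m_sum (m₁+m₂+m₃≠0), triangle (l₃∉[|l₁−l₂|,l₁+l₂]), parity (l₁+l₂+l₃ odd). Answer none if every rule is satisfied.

Σmᵢ = 0  ✓
l₃∈[|l₁−l₂|,l₁+l₂]=[4,4], have l₃=4  ✓
Σlᵢ = 8 ⇒ even  ✓

none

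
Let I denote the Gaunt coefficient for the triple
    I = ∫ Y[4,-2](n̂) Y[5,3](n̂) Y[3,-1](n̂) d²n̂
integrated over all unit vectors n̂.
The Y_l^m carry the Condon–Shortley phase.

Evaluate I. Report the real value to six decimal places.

m-sum 0 ✓  L=12 even ✓  1≤3≤9 ✓
Π(2lᵢ+1) = 9×11×7 = 693
triangle coeff Δ(4,5,3) = 1/180180
Σ_t [2,4]: t=2:+1/576 t=3:−1/144 t=4:+1/576 = -1/288
(3j)²=20/1001 [(4 5 3; 0 0 0)], sign=+1
Σ_t [4,6]: t=4:+1/2304 t=5:−1/720 t=6:+1/5760 = -1/1280
(3j)²=27/1430 [(4 5 3; -2 3 -1)], sign=-1
⇒ 4πI² = 486/1859
I = (-1)√(486/1859/(4π)) = -0.14423595

-0.144236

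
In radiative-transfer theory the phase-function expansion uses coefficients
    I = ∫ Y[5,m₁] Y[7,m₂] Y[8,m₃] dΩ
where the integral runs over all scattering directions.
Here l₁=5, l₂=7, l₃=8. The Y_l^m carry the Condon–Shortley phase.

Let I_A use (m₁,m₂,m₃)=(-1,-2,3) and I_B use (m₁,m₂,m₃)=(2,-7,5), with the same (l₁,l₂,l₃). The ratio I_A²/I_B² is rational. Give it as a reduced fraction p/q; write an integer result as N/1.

11163/18590

Shared (l₁,l₂,l₃)=(5,7,8): N and (l;000)² cancel in I_A²/I_B².
A: Δ = 4!·6!·10!/21! = 1/814773960; Racah Σ t=0..4: t=0:+1/248832000 t=1:−1/12441600 t=2:+1/5806080 t=3:−1/17418240 t=4:+1/418037760 = 61/1492992000; ⇒ 3j(5 7 8; -1 -2 3)² = 3721/503880, sgn -1
B: Δ = 4!·6!·10!/21! = 1/814773960; Racah Σ t=0..0: t=0:+1/3135283200 = 1/3135283200; ⇒ 3j(5 7 8; 2 -7 5)² = 143/11628, sgn -1
I_A²/I_B² = (3721/503880)/(143/11628) = 11163/18590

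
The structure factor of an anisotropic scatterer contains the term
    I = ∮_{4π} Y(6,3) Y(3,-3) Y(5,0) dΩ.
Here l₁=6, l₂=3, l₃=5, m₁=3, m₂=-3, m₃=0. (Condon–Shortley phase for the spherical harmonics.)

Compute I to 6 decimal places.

m-sum 0 ✓  L=14 even ✓  3≤5≤9 ✓
Π(2lᵢ+1) = 13×7×11 = 1001
triangle coeff Δ(6,3,5) = 1/675675
Σ_t [1,3]: t=1:−1/8640 t=2:+1/2304 t=3:−1/8640 = 7/34560
(3j)²=7/429 [(6 3 5; 0 0 0)], sign=-1
Σ_t [0,0]: t=0:+1/34560 = 1/34560
(3j)²=4/143 [(6 3 5; 3 -3 0)], sign=-1
⇒ 4πI² = 196/429
I = (+1)√(196/429/(4π)) = 0.19067531

0.190675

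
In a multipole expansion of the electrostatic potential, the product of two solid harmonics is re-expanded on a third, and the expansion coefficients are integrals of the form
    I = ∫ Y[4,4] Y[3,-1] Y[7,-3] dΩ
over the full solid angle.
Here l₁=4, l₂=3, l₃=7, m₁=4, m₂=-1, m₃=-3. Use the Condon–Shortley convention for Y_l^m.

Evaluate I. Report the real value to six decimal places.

Checks pass: Σm=0; 14 even; l₃=7∈[1,7].
(2·4+1)(2·3+1)(2·7+1) = 945
Δ: 0! 8! 6! / 15! → 1/45045
sum: t=0:+1/20736 = 1/20736
3j²(4 3 7; 0 0 0) = Δ·Π!·Σ² = 35/1287  (sign -1)
sum: t=0:+1/1935360 = 1/1935360
3j²(4 3 7; 4 -1 -3) = Δ·Π!·Σ² = 1/1001  (sign +1)
combine: 4πI² = 945·35/1287·1/1001 = 525/20449
take √, sign -1: I = -0.04520003

-0.045200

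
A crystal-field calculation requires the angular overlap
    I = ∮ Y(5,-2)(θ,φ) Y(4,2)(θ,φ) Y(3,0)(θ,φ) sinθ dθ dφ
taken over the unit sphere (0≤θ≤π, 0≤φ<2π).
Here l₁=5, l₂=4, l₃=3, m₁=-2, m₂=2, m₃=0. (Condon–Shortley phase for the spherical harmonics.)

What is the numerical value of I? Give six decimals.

Rules hold: Σm=0, L=12 even, 1≤3≤9.
N = 11·9·7 = 693
Δ = 6!·4!·2!/13! = 1/180180
Racah Σ t=2..4: t=2:+1/576 t=3:−1/144 t=4:+1/576 = -1/288
⇒ 3j(5 4 3; 0 0 0)² = 20/1001, sgn +1
Racah Σ t=4..6: t=4:+1/576 t=5:−1/480 t=6:+1/8640 = -1/4320
⇒ 3j(5 4 3; -2 2 0)² = 1/2145, sgn +1
4πI² = N·(3j₀)²·(3jₘ)² = 12/1859
I = +1·√(0.00645508/4π) = 0.02266449

0.022664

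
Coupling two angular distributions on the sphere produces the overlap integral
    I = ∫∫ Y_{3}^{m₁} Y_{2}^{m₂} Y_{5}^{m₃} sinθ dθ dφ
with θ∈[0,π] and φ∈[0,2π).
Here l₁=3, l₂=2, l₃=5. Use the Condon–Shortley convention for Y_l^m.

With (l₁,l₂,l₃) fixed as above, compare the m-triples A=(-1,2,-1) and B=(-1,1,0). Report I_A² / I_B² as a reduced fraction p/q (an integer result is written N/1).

3/10

l's match ⇒ only the (l;m) 3-j factors differ between A and B.
A: triangle coeff Δ(3,2,5) = 1/2310; Σ_t [0,0]: t=0:+1/1152 = 1/1152; (3j)²=1/154 [(3 2 5; -1 2 -1)], sign=+1
B: triangle coeff Δ(3,2,5) = 1/2310; Σ_t [0,0]: t=0:+1/288 = 1/288; (3j)²=5/231 [(3 2 5; -1 1 0)], sign=-1
I_A²/I_B² = (1/154)/(5/231) = 3/10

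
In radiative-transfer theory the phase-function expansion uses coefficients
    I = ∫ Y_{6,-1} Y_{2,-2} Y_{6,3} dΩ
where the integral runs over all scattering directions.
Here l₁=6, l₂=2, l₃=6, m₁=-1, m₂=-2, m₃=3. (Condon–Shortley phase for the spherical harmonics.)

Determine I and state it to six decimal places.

0.177674

m-sum 0 ✓  L=14 even ✓  4≤6≤8 ✓
Π(2lᵢ+1) = 13×5×13 = 845
triangle coeff Δ(6,2,6) = 1/90090
Σ_t [0,2]: t=0:+1/69120 t=1:−1/14400 t=2:+1/69120 = -7/172800
(3j)²=14/715 [(6 2 6; 0 0 0)], sign=-1
Σ_t [0,0]: t=0:+1/120960 = 1/120960
(3j)²=24/1001 [(6 2 6; -1 -2 3)], sign=-1
⇒ 4πI² = 48/121
I = (+1)√(48/121/(4π)) = 0.17767364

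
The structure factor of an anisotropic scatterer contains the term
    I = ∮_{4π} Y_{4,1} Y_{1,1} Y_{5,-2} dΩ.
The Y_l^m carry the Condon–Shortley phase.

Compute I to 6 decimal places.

0.225034

Rules hold: Σm=0, L=10 even, 3≤5≤5.
N = 9·3·11 = 297
Δ = 0!·8!·2!/11! = 1/495
Racah Σ t=0..0: t=0:+1/576 = 1/576
⇒ 3j(4 1 5; 0 0 0)² = 5/99, sgn -1
Racah Σ t=0..0: t=0:+1/1440 = 1/1440
⇒ 3j(4 1 5; 1 1 -2)² = 7/165, sgn -1
4πI² = N·(3j₀)²·(3jₘ)² = 7/11
I = +1·√(0.636364/4π) = 0.22503380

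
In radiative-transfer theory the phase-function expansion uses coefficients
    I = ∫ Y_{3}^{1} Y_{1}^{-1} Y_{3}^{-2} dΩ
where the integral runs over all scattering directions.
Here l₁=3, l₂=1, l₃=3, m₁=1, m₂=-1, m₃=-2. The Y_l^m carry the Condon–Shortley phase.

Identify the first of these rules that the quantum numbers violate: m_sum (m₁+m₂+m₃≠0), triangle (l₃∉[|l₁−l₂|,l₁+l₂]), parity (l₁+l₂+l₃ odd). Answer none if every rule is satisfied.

m_sum

azimuthal sum: 1 − 1 − 2 = -2  ✗
2 ≤ 3 ≤ 4 (triangle on l)
L = 3 + 1 + 3 = 7 (odd)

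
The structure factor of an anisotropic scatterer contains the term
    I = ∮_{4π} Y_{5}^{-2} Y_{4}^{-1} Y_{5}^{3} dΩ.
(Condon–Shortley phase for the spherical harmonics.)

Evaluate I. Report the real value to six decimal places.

-0.118854

m-sum 0 ✓  L=14 even ✓  1≤5≤9 ✓
Π(2lᵢ+1) = 11×9×11 = 1089
triangle coeff Δ(5,4,5) = 1/3153150
Σ_t [0,4]: t=0:+1/69120 t=1:−1/1728 t=2:+1/576 t=3:−1/1728 t=4:+1/69120 = 7/11520
(3j)²=2/143 [(5 4 5; 0 0 0)], sign=-1
Σ_t [1,3]: t=1:−1/17280 t=2:+1/2880 t=3:−1/6912 = 1/6912
(3j)²=5/429 [(5 4 5; -2 -1 3)], sign=+1
⇒ 4πI² = 30/169
I = (-1)√(30/169/(4π)) = -0.11885360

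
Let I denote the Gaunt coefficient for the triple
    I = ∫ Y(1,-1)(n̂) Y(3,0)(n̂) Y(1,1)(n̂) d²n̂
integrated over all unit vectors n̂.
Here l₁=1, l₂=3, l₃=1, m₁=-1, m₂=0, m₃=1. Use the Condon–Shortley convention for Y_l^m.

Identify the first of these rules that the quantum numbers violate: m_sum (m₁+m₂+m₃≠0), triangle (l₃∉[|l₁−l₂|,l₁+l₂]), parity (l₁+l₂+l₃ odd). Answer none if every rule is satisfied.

triangle

azimuthal sum: -1 + 0 + 1 = 0  ✓
2 ≤ 1 ≤ 4 (triangle on l)  ✗
L = 1 + 3 + 1 = 5 (odd)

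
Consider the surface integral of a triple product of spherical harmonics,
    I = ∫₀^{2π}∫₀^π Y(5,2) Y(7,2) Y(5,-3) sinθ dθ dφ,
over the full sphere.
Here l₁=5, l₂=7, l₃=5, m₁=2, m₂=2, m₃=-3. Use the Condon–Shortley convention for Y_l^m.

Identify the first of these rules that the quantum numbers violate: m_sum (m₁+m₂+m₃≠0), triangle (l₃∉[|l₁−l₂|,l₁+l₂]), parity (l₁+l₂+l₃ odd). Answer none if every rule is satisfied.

m_sum

Σmᵢ = 1  ✗
l₃∈[|l₁−l₂|,l₁+l₂]=[2,12], have l₃=5
Σlᵢ = 17 ⇒ odd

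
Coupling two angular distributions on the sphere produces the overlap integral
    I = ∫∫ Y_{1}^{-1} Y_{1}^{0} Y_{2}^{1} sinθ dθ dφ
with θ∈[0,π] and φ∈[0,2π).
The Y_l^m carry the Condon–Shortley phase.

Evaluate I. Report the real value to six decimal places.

-0.218510

Checks pass: Σm=0; 4 even; l₃=2∈[0,2].
(2·1+1)(2·1+1)(2·2+1) = 45
Δ: 0! 2! 2! / 5! → 1/30
sum: t=0:+1/1 = 1/1
3j²(1 1 2; 0 0 0) = Δ·Π!·Σ² = 2/15  (sign +1)
sum: t=0:+1/2 = 1/2
3j²(1 1 2; -1 0 1) = Δ·Π!·Σ² = 1/10  (sign -1)
combine: 4πI² = 45·2/15·1/10 = 3/5
take √, sign -1: I = -0.21850969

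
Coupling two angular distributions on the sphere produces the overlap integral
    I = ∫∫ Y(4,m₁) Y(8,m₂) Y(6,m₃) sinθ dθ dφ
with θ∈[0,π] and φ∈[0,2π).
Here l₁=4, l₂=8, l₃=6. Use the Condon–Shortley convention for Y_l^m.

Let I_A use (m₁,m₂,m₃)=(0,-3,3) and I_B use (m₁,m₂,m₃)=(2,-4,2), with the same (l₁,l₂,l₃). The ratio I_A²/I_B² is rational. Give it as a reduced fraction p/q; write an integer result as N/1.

Shared (l₁,l₂,l₃)=(4,8,6): N and (l;000)² cancel in I_A²/I_B².
A: Δ = 6!·2!·10!/19! = 1/23279256; Racah Σ t=2..4: t=2:+1/2903040 t=3:−1/2903040 t=4:+1/34836480 = 1/34836480; ⇒ 3j(4 8 6; 0 -3 3)² = 25/117572, sgn -1
B: Δ = 6!·2!·10!/19! = 1/23279256; Racah Σ t=0..2: t=0:+1/24883200 t=1:−1/3628800 t=2:+1/7741440 = -37/348364800; ⇒ 3j(4 8 6; 2 -4 2)² = 1369/176358, sgn -1
I_A²/I_B² = (25/117572)/(1369/176358) = 75/2738

75/2738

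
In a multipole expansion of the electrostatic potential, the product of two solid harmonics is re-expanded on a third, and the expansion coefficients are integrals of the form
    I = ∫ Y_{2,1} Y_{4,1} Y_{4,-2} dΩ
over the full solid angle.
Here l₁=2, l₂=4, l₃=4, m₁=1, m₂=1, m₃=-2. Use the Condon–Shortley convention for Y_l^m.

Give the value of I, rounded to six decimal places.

Checks pass: Σm=0; 10 even; l₃=4∈[2,6].
(2·2+1)(2·4+1)(2·4+1) = 405
Δ: 2! 2! 6! / 11! → 1/13860
sum: t=0:+1/192 t=1:−1/36 t=2:+1/192 = -5/288
3j²(2 4 4; 0 0 0) = Δ·Π!·Σ² = 20/693  (sign -1)
sum: t=0:+1/240 t=1:−1/96 = -1/160
3j²(2 4 4; 1 1 -2) = Δ·Π!·Σ² = 27/1540  (sign -1)
combine: 4πI² = 405·20/693·27/1540 = 1215/5929
take √, sign +1: I = 0.12770047

0.127700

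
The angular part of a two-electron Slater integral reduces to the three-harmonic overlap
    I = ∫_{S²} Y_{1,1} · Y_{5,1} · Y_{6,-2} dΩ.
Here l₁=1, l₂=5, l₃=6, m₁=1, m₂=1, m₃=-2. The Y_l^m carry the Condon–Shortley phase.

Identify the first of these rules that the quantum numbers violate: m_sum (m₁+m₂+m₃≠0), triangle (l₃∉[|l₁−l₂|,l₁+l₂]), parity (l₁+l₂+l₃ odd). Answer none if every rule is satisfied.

Σmᵢ = 0  ✓
l₃∈[|l₁−l₂|,l₁+l₂]=[4,6], have l₃=6  ✓
Σlᵢ = 12 ⇒ even  ✓

none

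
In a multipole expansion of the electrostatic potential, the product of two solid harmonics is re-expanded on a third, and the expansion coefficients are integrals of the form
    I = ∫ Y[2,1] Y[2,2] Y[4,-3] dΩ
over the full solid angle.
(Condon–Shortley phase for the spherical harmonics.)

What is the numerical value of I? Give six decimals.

m-sum 0 ✓  L=8 even ✓  0≤4≤4 ✓
Π(2lᵢ+1) = 5×5×9 = 225
triangle coeff Δ(2,2,4) = 1/630
Σ_t [0,0]: t=0:+1/16 = 1/16
(3j)²=2/35 [(2 2 4; 0 0 0)], sign=+1
Σ_t [0,0]: t=0:+1/144 = 1/144
(3j)²=1/18 [(2 2 4; 1 2 -3)], sign=-1
⇒ 4πI² = 5/7
I = (-1)√(5/7/(4π)) = -0.23841361

-0.238414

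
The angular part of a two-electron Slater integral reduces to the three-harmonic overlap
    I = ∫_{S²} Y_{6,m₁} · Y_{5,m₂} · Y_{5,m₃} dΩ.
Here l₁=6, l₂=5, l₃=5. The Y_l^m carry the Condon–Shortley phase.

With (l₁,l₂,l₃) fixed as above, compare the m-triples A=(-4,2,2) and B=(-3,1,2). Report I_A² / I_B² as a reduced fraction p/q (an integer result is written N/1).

56/15

Same 6,5,5: normalisation and zero-m 3j drop out of the ratio.
A: Δ: 6! 6! 4! / 17! → 1/28588560; sum: t=4:+1/207360 t=5:−1/57600 t=6:+1/207360 = -1/129600; 3j²(6 5 5; -4 2 2) = Δ·Π!·Σ² = 168/12155  (sign +1)
B: Δ: 6! 6! 4! / 17! → 1/28588560; sum: t=3:−1/155520 t=4:+1/23040 t=5:−1/34560 t=6:+1/622080 = 1/103680; 3j²(6 5 5; -3 1 2) = Δ·Π!·Σ² = 9/2431  (sign -1)
I_A²/I_B² = (168/12155)/(9/2431) = 56/15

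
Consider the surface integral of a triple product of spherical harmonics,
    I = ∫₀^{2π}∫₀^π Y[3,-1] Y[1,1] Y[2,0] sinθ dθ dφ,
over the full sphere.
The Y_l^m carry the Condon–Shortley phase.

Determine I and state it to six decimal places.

Rules hold: Σm=0, L=6 even, 2≤2≤4.
N = 7·3·5 = 105
Δ = 2!·4!·0!/7! = 1/105
Racah Σ t=1..1: t=1:−1/4 = -1/4
⇒ 3j(3 1 2; 0 0 0)² = 3/35, sgn -1
Racah Σ t=2..2: t=2:+1/8 = 1/8
⇒ 3j(3 1 2; -1 1 0)² = 2/35, sgn +1
4πI² = N·(3j₀)²·(3jₘ)² = 18/35
I = -1·√(0.514286/4π) = -0.20230066

-0.202301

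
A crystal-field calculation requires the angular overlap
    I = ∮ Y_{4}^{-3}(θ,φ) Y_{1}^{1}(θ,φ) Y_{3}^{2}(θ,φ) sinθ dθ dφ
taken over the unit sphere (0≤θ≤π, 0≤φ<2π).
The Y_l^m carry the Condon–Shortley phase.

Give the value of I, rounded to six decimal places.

-0.282095

Rules hold: Σm=0, L=8 even, 3≤3≤5.
N = 9·3·7 = 189
Δ = 2!·6!·0!/9! = 1/252
Racah Σ t=1..1: t=1:−1/36 = -1/36
⇒ 3j(4 1 3; 0 0 0)² = 4/63, sgn +1
Racah Σ t=2..2: t=2:+1/240 = 1/240
⇒ 3j(4 1 3; -3 1 2)² = 1/12, sgn -1
4πI² = N·(3j₀)²·(3jₘ)² = 1/1
I = -1·√(1/4π) = -0.28209479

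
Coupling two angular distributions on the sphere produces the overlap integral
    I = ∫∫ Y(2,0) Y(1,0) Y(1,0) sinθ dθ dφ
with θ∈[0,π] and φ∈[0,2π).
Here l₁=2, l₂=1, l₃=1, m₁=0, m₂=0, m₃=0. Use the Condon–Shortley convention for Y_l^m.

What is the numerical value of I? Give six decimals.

0.252313

m-sum 0 ✓  L=4 even ✓  1≤1≤3 ✓
Π(2lᵢ+1) = 5×3×3 = 45
triangle coeff Δ(2,1,1) = 1/30
Σ_t [1,1]: t=1:−1/1 = -1/1
(3j)²=2/15 [(2 1 1; 0 0 0)], sign=+1
(m-triple is (0,0,0) — same symbol as above.)
⇒ 4πI² = 4/5
I = (+1)√(4/5/(4π)) = 0.25231325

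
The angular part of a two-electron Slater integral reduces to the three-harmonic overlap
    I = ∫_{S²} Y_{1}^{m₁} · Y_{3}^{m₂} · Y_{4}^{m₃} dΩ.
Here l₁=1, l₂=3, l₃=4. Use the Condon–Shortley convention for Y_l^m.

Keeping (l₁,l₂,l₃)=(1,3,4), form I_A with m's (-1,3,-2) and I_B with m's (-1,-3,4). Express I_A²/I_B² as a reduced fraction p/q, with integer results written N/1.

Same 1,3,4: normalisation and zero-m 3j drop out of the ratio.
A: Δ: 0! 2! 6! / 9! → 1/252; sum: t=0:+1/1440 = 1/1440; 3j²(1 3 4; -1 3 -2) = Δ·Π!·Σ² = 1/252  (sign +1)
B: Δ: 0! 2! 6! / 9! → 1/252; sum: t=0:+1/1440 = 1/1440; 3j²(1 3 4; -1 -3 4) = Δ·Π!·Σ² = 1/9  (sign +1)
I_A²/I_B² = (1/252)/(1/9) = 1/28

1/28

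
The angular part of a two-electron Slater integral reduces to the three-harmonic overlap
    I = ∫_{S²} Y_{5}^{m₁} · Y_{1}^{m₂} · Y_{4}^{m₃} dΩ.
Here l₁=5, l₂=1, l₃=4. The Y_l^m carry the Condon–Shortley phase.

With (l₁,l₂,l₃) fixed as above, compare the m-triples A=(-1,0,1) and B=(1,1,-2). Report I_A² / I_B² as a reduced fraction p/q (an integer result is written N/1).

4/1

Same 5,1,4: normalisation and zero-m 3j drop out of the ratio.
A: Δ: 2! 8! 0! / 11! → 1/495; sum: t=1:−1/720 = -1/720; 3j²(5 1 4; -1 0 1) = Δ·Π!·Σ² = 8/165  (sign +1)
B: Δ: 2! 8! 0! / 11! → 1/495; sum: t=2:+1/2880 = 1/2880; 3j²(5 1 4; 1 1 -2) = Δ·Π!·Σ² = 2/165  (sign +1)
I_A²/I_B² = (8/165)/(2/165) = 4/1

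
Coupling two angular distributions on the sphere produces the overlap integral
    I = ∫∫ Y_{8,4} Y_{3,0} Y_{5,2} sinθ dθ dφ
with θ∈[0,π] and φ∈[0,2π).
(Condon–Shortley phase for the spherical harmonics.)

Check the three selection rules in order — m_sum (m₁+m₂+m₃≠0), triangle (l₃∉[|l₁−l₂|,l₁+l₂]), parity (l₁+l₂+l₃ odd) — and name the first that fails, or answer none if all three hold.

azimuthal sum: 4 + 0 + 2 = 6  ✗
5 ≤ 5 ≤ 11 (triangle on l)
L = 8 + 3 + 5 = 16 (even)

m_sum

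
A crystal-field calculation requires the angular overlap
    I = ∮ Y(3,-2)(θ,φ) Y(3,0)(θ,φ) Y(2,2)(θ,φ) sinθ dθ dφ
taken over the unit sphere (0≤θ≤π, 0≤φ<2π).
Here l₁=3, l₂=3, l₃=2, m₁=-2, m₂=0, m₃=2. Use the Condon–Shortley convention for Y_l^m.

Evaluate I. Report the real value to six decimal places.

-0.188063

Rules hold: Σm=0, L=8 even, 0≤2≤6.
N = 7·7·5 = 245
Δ = 4!·2!·2!/9! = 1/3780
Racah Σ t=1..3: t=1:−1/24 t=2:+1/4 t=3:−1/24 = 1/6
⇒ 3j(3 3 2; 0 0 0)² = 4/105, sgn +1
Racah Σ t=3..3: t=3:−1/24 = -1/24
⇒ 3j(3 3 2; -2 0 2)² = 1/21, sgn -1
4πI² = N·(3j₀)²·(3jₘ)² = 4/9
I = -1·√(0.444444/4π) = -0.18806319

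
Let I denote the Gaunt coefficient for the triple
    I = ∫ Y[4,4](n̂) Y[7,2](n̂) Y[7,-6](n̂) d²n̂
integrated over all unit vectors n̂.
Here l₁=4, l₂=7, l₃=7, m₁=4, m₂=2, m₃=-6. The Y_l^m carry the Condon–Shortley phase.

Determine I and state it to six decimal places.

Rules hold: Σm=0, L=18 even, 3≤7≤11.
N = 9·15·15 = 2025
Δ = 4!·4!·10!/19! = 1/58198140
Racah Σ t=0..4: t=0:+1/17418240 t=1:−1/622080 t=2:+1/230400 t=3:−1/622080 t=4:+1/17418240 = 1/806400
⇒ 3j(4 7 7; 0 0 0)² = 2268/230945, sgn -1
Racah Σ t=0..0: t=0:+1/209018880 = 1/209018880
⇒ 3j(4 7 7; 4 2 -6)² = 25/5814, sgn -1
4πI² = N·(3j₀)²·(3jₘ)² = 1275750/14919047
I = +1·√(0.0855115/4π) = 0.08249114

0.082491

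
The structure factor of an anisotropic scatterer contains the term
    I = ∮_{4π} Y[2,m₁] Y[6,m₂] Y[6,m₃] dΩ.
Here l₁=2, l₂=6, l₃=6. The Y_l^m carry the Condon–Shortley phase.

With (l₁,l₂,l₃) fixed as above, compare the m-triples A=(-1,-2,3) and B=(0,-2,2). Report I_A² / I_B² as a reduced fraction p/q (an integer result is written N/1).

3/2

Same 2,6,6: normalisation and zero-m 3j drop out of the ratio.
A: Δ: 2! 2! 10! / 15! → 1/90090; sum: t=1:−1/60480 t=2:+1/161280 = -1/96768; 3j²(2 6 6; -1 -2 3) = Δ·Π!·Σ² = 15/1001  (sign +1)
B: Δ: 2! 2! 10! / 15! → 1/90090; sum: t=0:+1/69120 t=1:−1/30240 t=2:+1/322560 = -1/64512; 3j²(2 6 6; 0 -2 2) = Δ·Π!·Σ² = 10/1001  (sign -1)
I_A²/I_B² = (15/1001)/(10/1001) = 3/2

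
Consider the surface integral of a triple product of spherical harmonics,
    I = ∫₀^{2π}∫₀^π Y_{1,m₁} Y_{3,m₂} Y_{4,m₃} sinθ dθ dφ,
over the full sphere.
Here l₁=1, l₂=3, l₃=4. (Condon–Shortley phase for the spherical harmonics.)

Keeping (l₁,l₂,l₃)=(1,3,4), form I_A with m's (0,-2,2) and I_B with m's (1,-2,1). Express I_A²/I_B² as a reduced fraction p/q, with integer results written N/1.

4/1

l's match ⇒ only the (l;m) 3-j factors differ between A and B.
A: triangle coeff Δ(1,3,4) = 1/252; Σ_t [0,0]: t=0:+1/120 = 1/120; (3j)²=1/21 [(1 3 4; 0 -2 2)], sign=+1
B: triangle coeff Δ(1,3,4) = 1/252; Σ_t [0,0]: t=0:+1/240 = 1/240; (3j)²=1/84 [(1 3 4; 1 -2 1)], sign=-1
I_A²/I_B² = (1/21)/(1/84) = 4/1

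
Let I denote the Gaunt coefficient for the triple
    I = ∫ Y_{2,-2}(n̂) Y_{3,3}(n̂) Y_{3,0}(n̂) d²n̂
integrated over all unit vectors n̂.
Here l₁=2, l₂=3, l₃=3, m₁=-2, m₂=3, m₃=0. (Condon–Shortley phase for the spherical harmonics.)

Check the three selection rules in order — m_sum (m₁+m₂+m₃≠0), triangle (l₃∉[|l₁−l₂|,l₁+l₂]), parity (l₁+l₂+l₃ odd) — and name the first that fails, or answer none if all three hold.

m_sum

azimuthal sum: -2 + 3 + 0 = 1  ✗
1 ≤ 3 ≤ 5 (triangle on l)
L = 2 + 3 + 3 = 8 (even)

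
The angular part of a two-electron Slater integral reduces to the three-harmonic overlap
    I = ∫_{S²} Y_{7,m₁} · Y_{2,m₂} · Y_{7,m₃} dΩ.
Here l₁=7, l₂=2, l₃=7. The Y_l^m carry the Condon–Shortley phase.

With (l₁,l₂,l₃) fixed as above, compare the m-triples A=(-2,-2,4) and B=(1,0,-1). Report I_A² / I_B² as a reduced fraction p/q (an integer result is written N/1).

3300/2809

Shared (l₁,l₂,l₃)=(7,2,7): N and (l;000)² cancel in I_A²/I_B².
A: Δ = 2!·12!·2!/17! = 1/185640; Racah Σ t=0..0: t=0:+1/8709120 = 1/8709120; ⇒ 3j(7 2 7; -2 -2 4)² = 55/3094, sgn -1
B: Δ = 2!·12!·2!/17! = 1/185640; Racah Σ t=0..2: t=0:+1/2073600 t=1:−1/604800 t=2:+1/3870720 = -53/58060800; ⇒ 3j(7 2 7; 1 0 -1)² = 2809/185640, sgn -1
I_A²/I_B² = (55/3094)/(2809/185640) = 3300/2809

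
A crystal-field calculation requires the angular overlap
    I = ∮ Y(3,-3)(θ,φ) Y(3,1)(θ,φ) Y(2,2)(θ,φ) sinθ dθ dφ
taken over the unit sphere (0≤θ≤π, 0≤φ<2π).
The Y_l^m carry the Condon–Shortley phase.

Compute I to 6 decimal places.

0.132981

Checks pass: Σm=0; 8 even; l₃=2∈[0,6].
(2·3+1)(2·3+1)(2·2+1) = 245
Δ: 4! 2! 2! / 9! → 1/3780
sum: t=1:−1/24 t=2:+1/4 t=3:−1/24 = 1/6
3j²(3 3 2; 0 0 0) = Δ·Π!·Σ² = 4/105  (sign +1)
sum: t=4:+1/96 = 1/96
3j²(3 3 2; -3 1 2) = Δ·Π!·Σ² = 1/42  (sign +1)
combine: 4πI² = 245·4/105·1/42 = 2/9
take √, sign +1: I = 0.13298076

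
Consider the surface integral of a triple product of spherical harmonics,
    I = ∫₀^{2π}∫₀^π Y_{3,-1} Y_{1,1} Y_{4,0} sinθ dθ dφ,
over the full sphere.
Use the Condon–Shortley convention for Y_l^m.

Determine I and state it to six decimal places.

0.150786

m-sum 0 ✓  L=8 even ✓  2≤4≤4 ✓
Π(2lᵢ+1) = 7×3×9 = 189
triangle coeff Δ(3,1,4) = 1/252
Σ_t [0,0]: t=0:+1/36 = 1/36
(3j)²=4/63 [(3 1 4; 0 0 0)], sign=+1
Σ_t [0,0]: t=0:+1/96 = 1/96
(3j)²=1/42 [(3 1 4; -1 1 0)], sign=+1
⇒ 4πI² = 2/7
I = (+1)√(2/7/(4π)) = 0.15078601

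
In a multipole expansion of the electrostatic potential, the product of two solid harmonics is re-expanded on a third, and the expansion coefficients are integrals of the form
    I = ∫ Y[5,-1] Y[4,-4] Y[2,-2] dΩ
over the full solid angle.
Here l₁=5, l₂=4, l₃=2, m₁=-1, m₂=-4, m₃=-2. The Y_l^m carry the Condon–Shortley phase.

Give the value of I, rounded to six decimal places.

0.000000

m-sum = -1 − 4 − 2 = -7 ≠ 0 ⇒ I = 0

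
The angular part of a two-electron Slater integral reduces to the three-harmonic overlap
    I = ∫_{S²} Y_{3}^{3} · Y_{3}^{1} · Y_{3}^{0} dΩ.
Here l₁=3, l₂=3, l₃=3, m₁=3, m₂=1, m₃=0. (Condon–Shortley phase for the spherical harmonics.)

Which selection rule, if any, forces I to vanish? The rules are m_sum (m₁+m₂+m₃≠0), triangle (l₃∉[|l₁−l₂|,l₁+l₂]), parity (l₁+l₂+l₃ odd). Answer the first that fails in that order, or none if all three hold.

m_sum

azimuthal sum: 3 + 1 + 0 = 4  ✗
0 ≤ 3 ≤ 6 (triangle on l)
L = 3 + 3 + 3 = 9 (odd)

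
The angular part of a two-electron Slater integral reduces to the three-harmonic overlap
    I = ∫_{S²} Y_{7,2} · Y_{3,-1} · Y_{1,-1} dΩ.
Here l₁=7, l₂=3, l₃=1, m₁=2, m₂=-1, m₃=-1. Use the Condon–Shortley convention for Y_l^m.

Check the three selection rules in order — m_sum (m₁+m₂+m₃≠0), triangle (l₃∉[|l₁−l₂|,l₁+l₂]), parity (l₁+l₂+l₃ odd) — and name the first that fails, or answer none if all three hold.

triangle

m₁+m₂+m₃ = 2 − 1 − 1 = 0  ✓
triangle: |7−3|=4 ≤ l₃=1 ≤ 7+3=10  ✗
parity: l₁+l₂+l₃ = 11 is odd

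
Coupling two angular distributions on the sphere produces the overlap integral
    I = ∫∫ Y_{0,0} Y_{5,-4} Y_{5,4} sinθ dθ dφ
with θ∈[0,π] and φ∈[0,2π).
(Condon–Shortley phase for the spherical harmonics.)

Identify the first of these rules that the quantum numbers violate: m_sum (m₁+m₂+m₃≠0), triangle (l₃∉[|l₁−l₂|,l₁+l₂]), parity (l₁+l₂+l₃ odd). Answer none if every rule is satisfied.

Σmᵢ = 0  ✓
l₃∈[|l₁−l₂|,l₁+l₂]=[5,5], have l₃=5  ✓
Σlᵢ = 10 ⇒ even  ✓

none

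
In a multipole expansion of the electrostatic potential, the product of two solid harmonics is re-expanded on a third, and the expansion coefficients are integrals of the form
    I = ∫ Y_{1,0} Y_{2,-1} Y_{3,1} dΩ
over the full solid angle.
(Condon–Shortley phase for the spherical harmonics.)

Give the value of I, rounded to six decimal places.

-0.233597

Checks pass: Σm=0; 6 even; l₃=3∈[1,3].
(2·1+1)(2·2+1)(2·3+1) = 105
Δ: 0! 2! 4! / 7! → 1/105
sum: t=0:+1/4 = 1/4
3j²(1 2 3; 0 0 0) = Δ·Π!·Σ² = 3/35  (sign -1)
sum: t=0:+1/6 = 1/6
3j²(1 2 3; 0 -1 1) = Δ·Π!·Σ² = 8/105  (sign +1)
combine: 4πI² = 105·3/35·8/105 = 24/35
take √, sign -1: I = -0.23359668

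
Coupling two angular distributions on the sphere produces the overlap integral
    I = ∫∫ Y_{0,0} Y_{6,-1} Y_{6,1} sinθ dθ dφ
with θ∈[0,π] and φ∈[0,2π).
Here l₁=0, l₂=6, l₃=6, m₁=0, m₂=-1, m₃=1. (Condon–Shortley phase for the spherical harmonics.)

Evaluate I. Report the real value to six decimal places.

-0.282095

m-sum 0 ✓  L=12 even ✓  6≤6≤6 ✓
Π(2lᵢ+1) = 1×13×13 = 169
triangle coeff Δ(0,6,6) = 1/13
Σ_t [0,0]: t=0:+1/518400 = 1/518400
(3j)²=1/13 [(0 6 6; 0 0 0)], sign=+1
Σ_t [0,0]: t=0:+1/604800 = 1/604800
(3j)²=1/13 [(0 6 6; 0 -1 1)], sign=-1
⇒ 4πI² = 1/1
I = (-1)√(1/1/(4π)) = -0.28209479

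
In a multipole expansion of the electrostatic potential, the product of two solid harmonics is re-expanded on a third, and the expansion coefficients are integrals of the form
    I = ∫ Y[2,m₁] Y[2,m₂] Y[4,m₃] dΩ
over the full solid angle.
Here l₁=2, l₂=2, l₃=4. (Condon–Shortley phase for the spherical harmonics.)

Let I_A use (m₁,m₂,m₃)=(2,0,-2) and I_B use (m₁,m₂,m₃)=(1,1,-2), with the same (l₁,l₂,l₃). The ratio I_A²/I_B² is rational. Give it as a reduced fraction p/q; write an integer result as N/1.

3/8

Same 2,2,4: normalisation and zero-m 3j drop out of the ratio.
A: Δ: 0! 4! 4! / 9! → 1/630; sum: t=0:+1/96 = 1/96; 3j²(2 2 4; 2 0 -2) = Δ·Π!·Σ² = 1/42  (sign +1)
B: Δ: 0! 4! 4! / 9! → 1/630; sum: t=0:+1/36 = 1/36; 3j²(2 2 4; 1 1 -2) = Δ·Π!·Σ² = 4/63  (sign +1)
I_A²/I_B² = (1/42)/(4/63) = 3/8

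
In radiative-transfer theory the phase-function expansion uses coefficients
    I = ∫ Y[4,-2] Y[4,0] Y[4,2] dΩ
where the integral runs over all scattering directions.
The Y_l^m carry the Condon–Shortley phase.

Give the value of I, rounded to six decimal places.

-0.083698

Rules hold: Σm=0, L=12 even, 0≤4≤8.
N = 9·9·9 = 729
Δ = 4!·4!·4!/13! = 1/450450
Racah Σ t=0..4: t=0:+1/13824 t=1:−1/216 t=2:+1/64 t=3:−1/216 t=4:+1/13824 = 5/768
⇒ 3j(4 4 4; 0 0 0)² = 18/1001, sgn +1
Racah Σ t=2..4: t=2:+1/384 t=3:−1/216 t=4:+1/2304 = -11/6912
⇒ 3j(4 4 4; -2 0 2)² = 11/1638, sgn -1
4πI² = N·(3j₀)²·(3jₘ)² = 729/8281
I = -1·√(0.0880328/4π) = -0.08369845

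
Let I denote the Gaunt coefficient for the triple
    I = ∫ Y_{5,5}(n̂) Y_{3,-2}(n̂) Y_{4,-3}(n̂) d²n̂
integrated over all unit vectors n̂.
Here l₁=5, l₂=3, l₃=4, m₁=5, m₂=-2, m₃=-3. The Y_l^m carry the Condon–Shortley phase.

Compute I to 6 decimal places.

-0.212007

Checks pass: Σm=0; 12 even; l₃=4∈[2,8].
(2·5+1)(2·3+1)(2·4+1) = 693
Δ: 4! 6! 2! / 13! → 1/180180
sum: t=1:−1/576 t=2:+1/144 t=3:−1/576 = 1/288
3j²(5 3 4; 0 0 0) = Δ·Π!·Σ² = 20/1001  (sign +1)
sum: t=0:+1/17280 = 1/17280
3j²(5 3 4; 5 -2 -3) = Δ·Π!·Σ² = 35/858  (sign -1)
combine: 4πI² = 693·20/1001·35/858 = 1050/1859
take √, sign -1: I = -0.21200691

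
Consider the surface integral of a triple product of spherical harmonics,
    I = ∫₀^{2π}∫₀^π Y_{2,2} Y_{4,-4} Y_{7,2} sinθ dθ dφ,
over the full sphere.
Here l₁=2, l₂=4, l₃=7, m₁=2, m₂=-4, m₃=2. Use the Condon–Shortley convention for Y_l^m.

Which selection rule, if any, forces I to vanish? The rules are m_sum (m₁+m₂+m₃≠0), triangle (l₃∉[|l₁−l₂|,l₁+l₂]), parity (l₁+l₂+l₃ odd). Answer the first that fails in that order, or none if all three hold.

triangle

Σmᵢ = 0  ✓
l₃∈[|l₁−l₂|,l₁+l₂]=[2,6], have l₃=7  ✗
Σlᵢ = 13 ⇒ odd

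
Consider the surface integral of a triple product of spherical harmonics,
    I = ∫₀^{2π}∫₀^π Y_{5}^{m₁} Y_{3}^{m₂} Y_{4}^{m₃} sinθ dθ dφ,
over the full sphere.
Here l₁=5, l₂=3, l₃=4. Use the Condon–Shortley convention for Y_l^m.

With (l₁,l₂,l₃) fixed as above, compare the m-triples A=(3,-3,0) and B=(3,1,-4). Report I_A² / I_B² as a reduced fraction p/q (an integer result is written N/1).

75/56

l's match ⇒ only the (l;m) 3-j factors differ between A and B.
A: triangle coeff Δ(5,3,4) = 1/180180; Σ_t [0,0]: t=0:+1/2304 = 1/2304; (3j)²=5/143 [(5 3 4; 3 -3 0)], sign=+1
B: triangle coeff Δ(5,3,4) = 1/180180; Σ_t [2,2]: t=2:+1/5760 = 1/5760; (3j)²=56/2145 [(5 3 4; 3 1 -4)], sign=+1
I_A²/I_B² = (5/143)/(56/2145) = 75/56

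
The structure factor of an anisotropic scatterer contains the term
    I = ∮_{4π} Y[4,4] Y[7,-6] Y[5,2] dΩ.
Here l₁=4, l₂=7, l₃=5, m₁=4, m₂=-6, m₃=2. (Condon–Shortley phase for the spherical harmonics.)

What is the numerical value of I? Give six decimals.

Checks pass: Σm=0; 16 even; l₃=5∈[3,11].
(2·4+1)(2·7+1)(2·5+1) = 1485
Δ: 6! 2! 8! / 17! → 1/6126120
sum: t=2:+1/69120 t=3:−1/20736 t=4:+1/69120 = -1/51840
3j²(4 7 5; 0 0 0) = Δ·Π!·Σ² = 280/21879  (sign +1)
sum: t=0:+1/7257600 = 1/7257600
3j²(4 7 5; 4 -6 2) = Δ·Π!·Σ² = 2/85  (sign -1)
combine: 4πI² = 1485·280/21879·2/85 = 1680/3757
take √, sign -1: I = -0.18863797

-0.188638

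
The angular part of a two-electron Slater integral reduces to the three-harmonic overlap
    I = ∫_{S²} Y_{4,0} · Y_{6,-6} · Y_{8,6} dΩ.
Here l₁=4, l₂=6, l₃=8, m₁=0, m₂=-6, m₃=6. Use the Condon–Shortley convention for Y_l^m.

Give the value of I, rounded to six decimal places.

-0.171490

Checks pass: Σm=0; 18 even; l₃=8∈[2,10].
(2·4+1)(2·6+1)(2·8+1) = 1989
Δ: 2! 6! 10! / 19! → 1/23279256
sum: t=0:+1/1658880 t=1:−1/518400 t=2:+1/1658880 = -1/1382400
3j²(4 6 8; 0 0 0) = Δ·Π!·Σ² = 504/46189  (sign -1)
sum: t=0:+1/348364800 = 1/348364800
3j²(4 6 8; 0 -6 6) = Δ·Π!·Σ² = 11/646  (sign +1)
combine: 4πI² = 1989·504/46189·11/646 = 2268/6137
take √, sign -1: I = -0.17148989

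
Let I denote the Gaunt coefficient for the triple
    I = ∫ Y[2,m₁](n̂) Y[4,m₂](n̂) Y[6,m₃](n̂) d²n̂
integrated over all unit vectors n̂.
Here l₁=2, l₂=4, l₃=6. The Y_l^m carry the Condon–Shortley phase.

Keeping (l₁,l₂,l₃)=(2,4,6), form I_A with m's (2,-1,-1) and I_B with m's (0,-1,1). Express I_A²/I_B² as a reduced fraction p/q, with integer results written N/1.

1/6

Shared (l₁,l₂,l₃)=(2,4,6): N and (l;000)² cancel in I_A²/I_B².
A: Δ = 0!·4!·8!/13! = 1/6435; Racah Σ t=0..0: t=0:+1/17280 = 1/17280; ⇒ 3j(2 4 6; 2 -1 -1)² = 7/1287, sgn -1
B: Δ = 0!·4!·8!/13! = 1/6435; Racah Σ t=0..0: t=0:+1/2880 = 1/2880; ⇒ 3j(2 4 6; 0 -1 1)² = 14/429, sgn -1
I_A²/I_B² = (7/1287)/(14/429) = 1/6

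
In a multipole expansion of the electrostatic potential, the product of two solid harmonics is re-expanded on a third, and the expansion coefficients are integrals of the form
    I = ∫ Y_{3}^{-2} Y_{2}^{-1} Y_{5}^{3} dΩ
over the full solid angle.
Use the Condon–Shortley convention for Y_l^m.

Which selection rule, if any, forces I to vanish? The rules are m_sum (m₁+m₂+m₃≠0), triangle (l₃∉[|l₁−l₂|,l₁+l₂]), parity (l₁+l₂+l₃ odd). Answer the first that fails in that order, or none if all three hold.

Σmᵢ = 0  ✓
l₃∈[|l₁−l₂|,l₁+l₂]=[1,5], have l₃=5  ✓
Σlᵢ = 10 ⇒ even  ✓

none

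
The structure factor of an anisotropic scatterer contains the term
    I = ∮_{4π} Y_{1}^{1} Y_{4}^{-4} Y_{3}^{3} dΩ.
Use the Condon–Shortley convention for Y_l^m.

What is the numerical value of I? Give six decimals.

0.325735

Checks pass: Σm=0; 8 even; l₃=3∈[3,5].
(2·1+1)(2·4+1)(2·3+1) = 189
Δ: 2! 0! 6! / 9! → 1/252
sum: t=1:−1/36 = -1/36
3j²(1 4 3; 0 0 0) = Δ·Π!·Σ² = 4/63  (sign +1)
sum: t=0:+1/1440 = 1/1440
3j²(1 4 3; 1 -4 3) = Δ·Π!·Σ² = 1/9  (sign +1)
combine: 4πI² = 189·4/63·1/9 = 4/3
take √, sign +1: I = 0.32573501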